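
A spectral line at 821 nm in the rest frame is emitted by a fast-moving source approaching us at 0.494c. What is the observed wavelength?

477.8 nm

Relativistic Doppler for wavelength: λ' = λ₀ · √((1 − β)/(1 + β)).
λ' = 821 × √(0.5060/1.4940) = 821 × 0.58197 ≈ 477.8 nm.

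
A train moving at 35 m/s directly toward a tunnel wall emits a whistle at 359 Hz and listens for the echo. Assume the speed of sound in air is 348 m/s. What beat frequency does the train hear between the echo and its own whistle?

80 Hz

The tunnel wall receives the sound from a moving source: f₁ = f₀ · v/(v − v_e) = 359 × 348/313 ≈ 399.1 Hz.
On the return leg the train is a moving observer: f₂ = f₁ · (v + v_e)/v = 399.1 × 383/348 ≈ 439.3 Hz.
Beat against the emitted tone: |f₂ − f₀| = 2v_e·f₀/(v − v_e) = 2 × 35 × 359/313 ≈ 80 Hz.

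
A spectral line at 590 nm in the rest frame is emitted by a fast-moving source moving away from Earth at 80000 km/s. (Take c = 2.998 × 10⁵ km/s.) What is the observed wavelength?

775.6 nm

β = v/c = 80000/299800 = 0.2668.
Relativistic Doppler for wavelength: λ' = λ₀ · √((1 + β)/(1 − β)).
λ' = 590 × √(1.2668/0.7332) = 590 × 1.31451 ≈ 775.6 nm.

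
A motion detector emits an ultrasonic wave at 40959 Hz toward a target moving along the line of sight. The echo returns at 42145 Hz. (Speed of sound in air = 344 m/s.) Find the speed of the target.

4.9 m/s

Double Doppler shift off a moving reflector: f₂ = f₀ · (v + u)/(v − u) (u > 0 toward emitter).
Rearranging, u = v · (f₂ − f₀)/(f₂ + f₀) = 344 × 1186/83104 ≈ 4.9 m/s.
So the target is moving at 4.9 m/s toward the emitter.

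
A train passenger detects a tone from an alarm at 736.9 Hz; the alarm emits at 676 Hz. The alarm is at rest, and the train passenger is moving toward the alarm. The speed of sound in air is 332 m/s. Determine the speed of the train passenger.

f' = f · (v + v_o)/v ⇒ v_o = v · |f'/f − 1|.
v_o = 332 × |736.9/676 − 1| = 332 × 0.09009 ≈ 30 m/s.

30 m/s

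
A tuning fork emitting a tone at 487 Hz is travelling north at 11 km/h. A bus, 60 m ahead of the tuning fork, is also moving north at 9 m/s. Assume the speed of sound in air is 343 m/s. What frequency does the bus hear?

11 km/h = 3.056 m/s.
The bus is ahead, so the tuning fork is moving toward it while the bus is moving away from the tuning fork.
Both move, so f' = f · (v − v_o)/(v − v_s).
f' = 487 × (343 − 9)/(343 − 3.056) = 487 × 334/339.94 ≈ 478 Hz.

478 Hz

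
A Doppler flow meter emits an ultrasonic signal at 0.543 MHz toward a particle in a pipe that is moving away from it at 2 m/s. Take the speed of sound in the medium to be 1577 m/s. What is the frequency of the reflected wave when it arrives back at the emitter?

0.5416 MHz

At the particle in a pipe (a moving observer), f₁ = f₀ · (v − u)/v = 0.543 × 1575/1577 ≈ 0.5423 MHz.
The reflection then acts as a moving source: f₂ = f₁ · v/(v + u) ≈ 0.5416 MHz.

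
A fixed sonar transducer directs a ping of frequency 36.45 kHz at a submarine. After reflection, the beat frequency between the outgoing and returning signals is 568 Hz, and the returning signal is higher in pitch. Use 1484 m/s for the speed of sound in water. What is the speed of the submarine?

Double Doppler shift off a moving reflector: f₂ = f₀ · (v + u)/(v − u) (u > 0 toward emitter).
Returning signal is higher, so f₂ = f₀ + Δf = 36450 + 568 = 37018 Hz.
Rearranging, u = v · (f₂ − f₀)/(f₂ + f₀) = 1484 × 568/73468 ≈ 11.5 m/s.
So the submarine is moving at 11.5 m/s toward the emitter.

11.5 m/s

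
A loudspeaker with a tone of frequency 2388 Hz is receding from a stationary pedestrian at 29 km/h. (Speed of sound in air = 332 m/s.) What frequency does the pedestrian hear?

2331 Hz

29 km/h = 8.056 m/s.
With the source moving away from a stationary observer, f' = f · v/(v + v_s).
f' = 2388 × 332/(332 + 8.056) = 2388 × 332/340.1 ≈ 2331 Hz.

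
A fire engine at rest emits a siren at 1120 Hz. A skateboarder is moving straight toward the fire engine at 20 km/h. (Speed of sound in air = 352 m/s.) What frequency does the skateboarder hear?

20 km/h = 5.556 m/s.
Moving observer, stationary source: f' = f · (v + v_o)/v.
f' = 1120 × (352 + 5.556)/352 = 1120 × 357.56/352 ≈ 1138 Hz.

1138 Hz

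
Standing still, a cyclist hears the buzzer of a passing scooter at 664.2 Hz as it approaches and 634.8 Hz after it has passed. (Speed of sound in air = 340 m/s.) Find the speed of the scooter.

f₁/f₂ = (v + v_s)/(v − v_s), so v_s = v · (f₁ − f₂)/(f₁ + f₂).
v_s = 340 × (664.2 − 634.8)/(664.2 + 634.8) = 340 × 29.4/1299.0 ≈ 7.7 m/s.

7.7 m/s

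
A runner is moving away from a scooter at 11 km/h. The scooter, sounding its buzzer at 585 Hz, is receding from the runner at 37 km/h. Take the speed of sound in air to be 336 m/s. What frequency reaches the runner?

562 Hz

37 km/h = 10.28 m/s; 11 km/h = 3.056 m/s.
With source receding and observer receding, f' = f · (v − v_o)/(v + v_s).
f' = 585 × (336 − 3.056)/(336 + 10.28) = 585 × 332.94/346.28 ≈ 562 Hz.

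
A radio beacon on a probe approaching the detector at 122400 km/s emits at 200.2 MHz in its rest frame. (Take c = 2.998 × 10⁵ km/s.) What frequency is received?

β = v/c = 122400/299800 = 0.4083.
Relativistic Doppler for frequency: f' = f₀ · √((1 + β)/(1 − β)).
f' = 200.2 × √(1.4083/0.5917) = 200.2 × 1.54270 ≈ 308.8 MHz.

308.8 MHz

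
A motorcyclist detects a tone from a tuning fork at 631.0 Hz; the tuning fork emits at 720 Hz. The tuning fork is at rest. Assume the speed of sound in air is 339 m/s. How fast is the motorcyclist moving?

f' < f, so the motorcyclist is receding.
f' = f · (v − v_o)/v ⇒ v_o = v · |f'/f − 1|.
v_o = 339 × |631.0/720 − 1| = 339 × 0.1236 ≈ 42 m/s.

42 m/s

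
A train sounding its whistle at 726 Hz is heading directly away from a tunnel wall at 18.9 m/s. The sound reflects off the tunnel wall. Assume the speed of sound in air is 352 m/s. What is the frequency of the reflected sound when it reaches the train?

The tunnel wall receives the sound from a moving source: f₁ = f₀ · v/(v + v_e) = 726 × 352/370.9 ≈ 689 Hz.
On the return leg the train is a moving observer: f₂ = f₁ · (v − v_e)/v = 689 × 333.1/352 ≈ 652 Hz.

652 Hz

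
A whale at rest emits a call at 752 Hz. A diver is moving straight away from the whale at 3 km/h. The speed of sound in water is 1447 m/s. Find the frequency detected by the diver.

752 Hz

3 km/h = 0.8333 m/s.
Moving observer, stationary source: f' = f · (v − v_o)/v.
f' = 752 × (1447 − 0.8333)/1447 = 752 × 1446.2/1447 ≈ 752 Hz.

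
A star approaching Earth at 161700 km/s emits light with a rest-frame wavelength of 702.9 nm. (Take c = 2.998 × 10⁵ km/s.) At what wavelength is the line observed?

β = v/c = 161700/299800 = 0.5394.
Relativistic Doppler for wavelength: λ' = λ₀ · √((1 − β)/(1 + β)).
λ' = 702.9 × √(0.4606/1.5394) = 702.9 × 0.54703 ≈ 384.5 nm.

384.5 nm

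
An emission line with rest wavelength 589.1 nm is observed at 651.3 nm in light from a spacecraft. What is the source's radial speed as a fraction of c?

λ'/λ₀ = 1.1056 > 1 (redshift), so the source is receding.
λ'/λ₀ = √((1 + β)/(1 − β)) for a receding source ⇒ β = (r² − 1)/(r² + 1) with r = λ'/λ₀.
β = (1.2223 − 1)/(1.2223 + 1) ≈ 0.100.

0.100c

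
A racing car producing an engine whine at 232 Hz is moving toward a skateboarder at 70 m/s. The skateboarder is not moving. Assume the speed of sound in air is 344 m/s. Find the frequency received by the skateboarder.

291 Hz

Moving source, stationary observer: f' = f · v/(v − v_s) since the source is approaching.
f' = 232 × 344/(344 − 70) = 232 × 344/274 ≈ 291 Hz.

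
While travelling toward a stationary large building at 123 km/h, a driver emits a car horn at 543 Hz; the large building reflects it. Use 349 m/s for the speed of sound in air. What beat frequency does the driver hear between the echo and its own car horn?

118 Hz

123 km/h = 34.17 m/s.
The large building receives the sound from a moving source: f₁ = f₀ · v/(v − v_e) = 543 × 349/314.83 ≈ 601.9 Hz.
On the return leg the driver is a moving observer: f₂ = f₁ · (v + v_e)/v = 601.9 × 383.17/349 ≈ 660.9 Hz.
Equivalently f₂ = f₀ · (v + v_e)/(v − v_e).
Beat against the emitted tone: |f₂ − f₀| = 2v_e·f₀/(v − v_e) = 2 × 34.17 × 543/314.83 ≈ 118 Hz.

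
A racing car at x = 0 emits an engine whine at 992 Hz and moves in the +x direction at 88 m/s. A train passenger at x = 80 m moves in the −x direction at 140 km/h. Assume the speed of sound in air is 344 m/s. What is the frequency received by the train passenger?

140 km/h = 38.89 m/s.
The observer lies on the +x side, so the source is heading toward the observer and the observer is heading toward the source.
Both move, so f' = f · (v + v_o)/(v − v_s).
f' = 992 × (344 + 38.89)/(344 − 88) = 992 × 382.89/256 ≈ 1484 Hz.

1484 Hz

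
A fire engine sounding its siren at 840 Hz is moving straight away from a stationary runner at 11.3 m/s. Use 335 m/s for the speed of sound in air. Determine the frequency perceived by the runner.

813 Hz

With the source moving away from a stationary observer, f' = f · v/(v + v_s).
f' = 840 × 335/(335 + 11.3) = 840 × 335/346.3 ≈ 813 Hz.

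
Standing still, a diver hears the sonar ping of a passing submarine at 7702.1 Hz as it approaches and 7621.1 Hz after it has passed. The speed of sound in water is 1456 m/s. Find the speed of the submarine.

f₁/f₂ = (v + v_s)/(v − v_s), so v_s = v · (f₁ − f₂)/(f₁ + f₂).
v_s = 1456 × (7702.1 − 7621.1)/(7702.1 + 7621.1) = 1456 × 81.0/15323.2 ≈ 7.7 m/s.

7.7 m/s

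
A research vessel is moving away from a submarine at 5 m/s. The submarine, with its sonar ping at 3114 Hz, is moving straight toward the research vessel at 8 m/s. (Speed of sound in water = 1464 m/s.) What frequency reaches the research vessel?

3120 Hz

Both move, so f' = f · (v − v_o)/(v − v_s).
f' = 3114 × (1464 − 5)/(1464 − 8) = 3114 × 1459/1456 ≈ 3120 Hz.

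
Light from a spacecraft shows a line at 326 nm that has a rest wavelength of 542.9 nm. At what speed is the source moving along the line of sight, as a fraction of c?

0.470c

λ'/λ₀ = 0.6005 < 1 (blueshift), so the source is approaching.
λ'/λ₀ = √((1 − β)/(1 + β)) for an approaching source ⇒ β = (1 − r²)/(1 + r²) with r = λ'/λ₀.
β = (1 − 0.3606)/(1 + 0.3606) ≈ 0.470.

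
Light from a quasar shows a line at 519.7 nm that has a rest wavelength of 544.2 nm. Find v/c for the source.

λ'/λ₀ = 0.9550 < 1 (blueshift), so the source is approaching.
λ'/λ₀ = √((1 − β)/(1 + β)) for an approaching source ⇒ β = (1 − r²)/(1 + r²) with r = λ'/λ₀.
β = (1 − 0.9120)/(1 + 0.9120) ≈ 0.046.

0.046c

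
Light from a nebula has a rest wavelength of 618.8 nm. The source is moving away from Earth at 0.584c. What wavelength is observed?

1207.5 nm

Relativistic Doppler for wavelength: λ' = λ₀ · √((1 + β)/(1 − β)).
λ' = 618.8 × √(1.5840/0.4160) = 618.8 × 1.95133 ≈ 1207.5 nm.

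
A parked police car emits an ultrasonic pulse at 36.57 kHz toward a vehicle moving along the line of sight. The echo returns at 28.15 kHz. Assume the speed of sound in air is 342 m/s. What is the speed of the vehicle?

Double Doppler shift off a moving reflector: f₂ = f₀ · (v + u)/(v − u) (u > 0 toward emitter).
Rearranging, u = v · (f₂ − f₀)/(f₂ + f₀) = 342 × -8.42/64.72 ≈ -44 m/s.
So the vehicle is moving at 44 m/s away from the emitter.

44 m/s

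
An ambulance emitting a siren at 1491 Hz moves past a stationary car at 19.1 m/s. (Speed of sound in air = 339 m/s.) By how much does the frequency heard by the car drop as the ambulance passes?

169 Hz

Approaching: f₁ = f · v/(v − v_s) = 1491 × 339/319.9 ≈ 1580 Hz.
Receding: f₂ = f · v/(v + v_s) = 1491 × 339/358.1 ≈ 1411 Hz.
Drop: f₁ − f₂ = 2f·v·v_s/(v² − v_s²) = 2 × 1491 × 339 × 19.1/(339² − 19.1²) ≈ 169 Hz.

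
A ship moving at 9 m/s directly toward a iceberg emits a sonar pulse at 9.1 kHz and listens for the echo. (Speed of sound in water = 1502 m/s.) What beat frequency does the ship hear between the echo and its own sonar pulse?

110 Hz

The iceberg receives the sound from a moving source: f₁ = f₀ · v/(v − v_e) = 9.1 × 1502/1493 ≈ 9.1549 kHz.
On the return leg the ship is a moving observer: f₂ = f₁ · (v + v_e)/v = 9.1549 × 1511/1502 ≈ 9.2097 kHz.
Equivalently f₂ = f₀ · (v + v_e)/(v − v_e).
Beat against the emitted tone (with f₀ = 9100 Hz): |f₂ − f₀| = 2v_e·f₀/(v − v_e) = 2 × 9 × 9100/1493 ≈ 110 Hz.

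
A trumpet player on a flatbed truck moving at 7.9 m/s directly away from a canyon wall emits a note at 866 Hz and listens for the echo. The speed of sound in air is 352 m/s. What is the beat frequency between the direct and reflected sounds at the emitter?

38.0 Hz

The canyon wall receives the sound from a moving source: f₁ = f₀ · v/(v + v_e) = 866 × 352/359.9 ≈ 847.0 Hz.
On the return leg the trumpet player on a flatbed truck is a moving observer: f₂ = f₁ · (v − v_e)/v = 847.0 × 344.1/352 ≈ 828.0 Hz.
Equivalently f₂ = f₀ · (v − v_e)/(v + v_e).
Beat against the emitted tone: |f₂ − f₀| = 2v_e·f₀/(v + v_e) = 2 × 7.9 × 866/359.9 ≈ 38.0 Hz.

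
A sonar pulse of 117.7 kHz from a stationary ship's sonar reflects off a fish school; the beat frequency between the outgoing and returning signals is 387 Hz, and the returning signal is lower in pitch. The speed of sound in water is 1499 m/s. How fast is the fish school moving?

2.47 m/s

Double Doppler shift off a moving reflector: f₂ = f₀ · (v + u)/(v − u) (u > 0 toward emitter).
Returning signal is lower, so f₂ = f₀ − Δf = 117700 − 387 = 117313 Hz.
Rearranging, u = v · (f₂ − f₀)/(f₂ + f₀) = 1499 × -387/235013 ≈ -2.47 m/s.
So the fish school is moving at 2.47 m/s away from the emitter.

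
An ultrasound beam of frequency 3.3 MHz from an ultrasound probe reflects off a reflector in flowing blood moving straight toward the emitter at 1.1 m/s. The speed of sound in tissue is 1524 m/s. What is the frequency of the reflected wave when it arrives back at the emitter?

3.305 MHz

At the reflector in flowing blood (a moving observer), f₁ = f₀ · (v + u)/v = 3.3 × 1525.1/1524 ≈ 3.302 MHz.
The reflection then acts as a moving source: f₂ = f₁ · v/(v − u) ≈ 3.305 MHz.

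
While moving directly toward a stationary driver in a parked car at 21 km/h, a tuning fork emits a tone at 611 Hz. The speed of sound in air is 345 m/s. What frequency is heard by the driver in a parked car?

622 Hz

21 km/h = 5.833 m/s.
Moving source, stationary observer: f' = f · v/(v − v_s) since the source is approaching.
f' = 611 × 345/(345 − 5.833) = 611 × 345/339.2 ≈ 622 Hz.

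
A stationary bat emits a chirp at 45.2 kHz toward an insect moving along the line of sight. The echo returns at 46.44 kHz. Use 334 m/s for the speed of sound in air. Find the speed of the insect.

4.5 m/s

Double Doppler shift off a moving reflector: f₂ = f₀ · (v + u)/(v − u) (u > 0 toward emitter).
Rearranging, u = v · (f₂ − f₀)/(f₂ + f₀) = 334 × 1.24/91.64 ≈ 4.5 m/s.
So the insect is moving at 4.5 m/s toward the emitter.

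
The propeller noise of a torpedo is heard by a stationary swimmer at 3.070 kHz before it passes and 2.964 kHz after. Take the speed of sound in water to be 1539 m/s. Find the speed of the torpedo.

f₁/f₂ = (v + v_s)/(v − v_s), so v_s = v · (f₁ − f₂)/(f₁ + f₂).
v_s = 1539 × (3.070 − 2.964)/(3.070 + 2.964) = 1539 × 0.106/6.034 ≈ 27 m/s.

27 m/s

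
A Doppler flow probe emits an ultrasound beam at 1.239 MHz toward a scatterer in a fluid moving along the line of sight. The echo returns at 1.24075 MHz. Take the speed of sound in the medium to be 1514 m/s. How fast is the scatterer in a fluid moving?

1.07 m/s

Double Doppler shift off a moving reflector: f₂ = f₀ · (v + u)/(v − u) (u > 0 toward emitter).
Rearranging, u = v · (f₂ − f₀)/(f₂ + f₀) = 1514 × 0.00175/2.47975 ≈ 1.07 m/s.
So the scatterer in a fluid is moving at 1.07 m/s toward the emitter.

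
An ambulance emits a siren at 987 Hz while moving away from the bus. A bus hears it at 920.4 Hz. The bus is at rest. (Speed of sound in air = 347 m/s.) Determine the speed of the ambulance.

f' = f · v/(v + v_s) ⇒ v_s = v · |1 − f/f'|.
v_s = 347 × |1 − 987/920.4| = 347 × 0.07236 ≈ 25 m/s.

25 m/s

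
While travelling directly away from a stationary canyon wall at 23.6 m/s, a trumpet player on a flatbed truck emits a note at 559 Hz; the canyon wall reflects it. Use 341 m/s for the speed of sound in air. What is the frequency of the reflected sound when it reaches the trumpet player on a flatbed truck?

The canyon wall receives the sound from a moving source: f₁ = f₀ · v/(v + v_e) = 559 × 341/364.6 ≈ 523 Hz.
On the return leg the trumpet player on a flatbed truck is a moving observer: f₂ = f₁ · (v − v_e)/v = 523 × 317.4/341 ≈ 487 Hz.

487 Hz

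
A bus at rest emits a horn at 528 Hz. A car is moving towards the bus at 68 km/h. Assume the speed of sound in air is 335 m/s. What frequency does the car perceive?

558 Hz

68 km/h = 18.89 m/s.
Only the observer moves, toward the source, so f' = f · (v + v_o)/v.
f' = 528 × (335 + 18.89)/335 = 528 × 353.89/335 ≈ 558 Hz.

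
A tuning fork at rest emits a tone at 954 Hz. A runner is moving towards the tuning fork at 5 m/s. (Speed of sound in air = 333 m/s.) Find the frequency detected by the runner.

968 Hz

Only the observer moves, toward the source, so f' = f · (v + v_o)/v.
f' = 954 × (333 + 5)/333 = 954 × 338/333 ≈ 968 Hz.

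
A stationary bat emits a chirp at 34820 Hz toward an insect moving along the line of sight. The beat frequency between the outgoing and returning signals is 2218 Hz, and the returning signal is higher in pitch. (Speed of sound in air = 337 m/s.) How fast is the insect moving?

Double Doppler shift off a moving reflector: f₂ = f₀ · (v + u)/(v − u) (u > 0 toward emitter).
Returning signal is higher, so f₂ = f₀ + Δf = 34820 + 2218 = 37038 Hz.
Rearranging, u = v · (f₂ − f₀)/(f₂ + f₀) = 337 × 2218/71858 ≈ 10.4 m/s.
So the insect is moving at 10.4 m/s toward the emitter.

10.4 m/s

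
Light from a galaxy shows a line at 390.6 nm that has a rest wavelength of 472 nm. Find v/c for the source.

λ'/λ₀ = 0.8275 < 1 (blueshift), so the source is approaching.
λ'/λ₀ = √((1 − β)/(1 + β)) for an approaching source ⇒ β = (1 − r²)/(1 + r²) with r = λ'/λ₀.
β = (1 − 0.6848)/(1 + 0.6848) ≈ 0.187.

0.187c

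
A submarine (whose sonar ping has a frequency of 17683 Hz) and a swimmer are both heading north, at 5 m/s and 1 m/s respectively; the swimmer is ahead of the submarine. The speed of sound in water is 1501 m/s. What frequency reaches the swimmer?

The swimmer is ahead, so the submarine is moving toward it while the swimmer is moving away from the submarine.
General Doppler shift: f' = f · (v − v_o)/(v − v_s).
f' = 17683 × (1501 − 1)/(1501 − 5) = 17683 × 1500/1496 ≈ 17730 Hz.

17730 Hz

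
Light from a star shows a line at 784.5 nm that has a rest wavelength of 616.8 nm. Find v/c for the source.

0.236

λ'/λ₀ = 1.2719 > 1 (redshift), so the source is receding.
λ'/λ₀ = √((1 + β)/(1 − β)) for a receding source ⇒ β = (r² − 1)/(r² + 1) with r = λ'/λ₀.
β = (1.6177 − 1)/(1.6177 + 1) ≈ 0.236.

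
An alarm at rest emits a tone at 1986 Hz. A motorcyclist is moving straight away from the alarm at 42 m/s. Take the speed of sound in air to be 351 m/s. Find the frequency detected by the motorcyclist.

Only the observer moves, away from the source, so f' = f · (v − v_o)/v.
f' = 1986 × (351 − 42)/351 = 1986 × 309/351 ≈ 1748 Hz.

1748 Hz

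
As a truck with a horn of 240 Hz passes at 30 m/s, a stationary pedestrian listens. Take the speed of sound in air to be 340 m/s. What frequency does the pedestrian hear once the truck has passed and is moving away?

221 Hz

Receding: f₂ = f · v/(v + v_s) = 240 × 340/370 ≈ 221 Hz.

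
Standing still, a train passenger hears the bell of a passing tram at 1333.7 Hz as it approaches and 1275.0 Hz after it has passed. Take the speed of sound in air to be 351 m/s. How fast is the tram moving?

7.9 m/s

f₁/f₂ = (v + v_s)/(v − v_s), so v_s = v · (f₁ − f₂)/(f₁ + f₂).
v_s = 351 × (1333.7 − 1275.0)/(1333.7 + 1275.0) = 351 × 58.7/2608.7 ≈ 7.9 m/s.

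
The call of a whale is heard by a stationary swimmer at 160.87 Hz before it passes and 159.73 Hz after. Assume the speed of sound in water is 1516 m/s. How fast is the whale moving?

5.4 m/s

f₁/f₂ = (v + v_s)/(v − v_s), so v_s = v · (f₁ − f₂)/(f₁ + f₂).
v_s = 1516 × (160.87 − 159.73)/(160.87 + 159.73) = 1516 × 1.14/320.60 ≈ 5.4 m/s.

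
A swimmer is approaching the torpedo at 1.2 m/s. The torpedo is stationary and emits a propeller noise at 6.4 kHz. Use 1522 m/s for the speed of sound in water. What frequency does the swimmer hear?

6.41 kHz

Only the observer moves, toward the source, so f' = f · (v + v_o)/v.
f' = 6.4 × (1522 + 1.2)/1522 = 6.4 × 1523.2/1522 ≈ 6.41 kHz.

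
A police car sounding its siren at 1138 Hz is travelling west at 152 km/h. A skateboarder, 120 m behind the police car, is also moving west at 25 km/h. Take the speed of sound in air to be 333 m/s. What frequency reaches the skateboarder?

1031 Hz

152 km/h = 42.22 m/s; 25 km/h = 6.944 m/s.
The skateboarder is behind, so the police car is moving away from it while the skateboarder is moving toward the police car.
With source receding and observer approaching, f' = f · (v + v_o)/(v + v_s).
f' = 1138 × (333 + 6.944)/(333 + 42.22) = 1138 × 339.94/375.22 ≈ 1031 Hz.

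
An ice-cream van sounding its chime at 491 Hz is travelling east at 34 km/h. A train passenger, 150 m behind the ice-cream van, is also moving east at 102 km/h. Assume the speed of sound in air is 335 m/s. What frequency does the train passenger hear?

518 Hz

34 km/h = 9.444 m/s; 102 km/h = 28.33 m/s.
The train passenger is behind, so the ice-cream van is moving away from it while the train passenger is moving toward the ice-cream van.
Both move, so f' = f · (v + v_o)/(v + v_s).
f' = 491 × (335 + 28.33)/(335 + 9.444) = 491 × 363.33/344.44 ≈ 518 Hz.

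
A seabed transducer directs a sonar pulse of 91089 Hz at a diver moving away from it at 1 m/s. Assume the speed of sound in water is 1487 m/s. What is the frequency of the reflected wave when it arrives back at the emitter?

At the diver (a moving observer), f₁ = f₀ · (v − u)/v = 91089 × 1486/1487 ≈ 91028 Hz.
On reflection it acts as a source moving away from the stationary detector: f₂ = f₁ · v/(v + u) = 91028 × 1487/1488 ≈ 90967 Hz.

90967 Hz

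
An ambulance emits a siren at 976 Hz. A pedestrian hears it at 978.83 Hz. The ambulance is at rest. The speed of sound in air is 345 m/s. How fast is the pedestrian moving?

1.00 m/s

f' > f, so the pedestrian is approaching.
f' = f · (v + v_o)/v ⇒ v_o = v · |f'/f − 1|.
v_o = 345 × |978.83/976 − 1| = 345 × 0.0029 ≈ 1.00 m/s.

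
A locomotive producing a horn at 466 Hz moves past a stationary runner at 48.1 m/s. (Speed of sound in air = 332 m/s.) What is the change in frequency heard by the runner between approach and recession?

138 Hz

Approaching: f₁ = f · v/(v − v_s) = 466 × 332/283.9 ≈ 545 Hz.
Receding: f₂ = f · v/(v + v_s) = 466 × 332/380.1 ≈ 407 Hz.
Drop: f₁ − f₂ = 2f·v·v_s/(v² − v_s²) = 2 × 466 × 332 × 48.1/(332² − 48.1²) ≈ 138 Hz.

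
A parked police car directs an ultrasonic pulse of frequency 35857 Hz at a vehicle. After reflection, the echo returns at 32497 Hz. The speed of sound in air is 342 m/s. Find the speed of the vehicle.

16.8 m/s

Double Doppler shift off a moving reflector: f₂ = f₀ · (v + u)/(v − u) (u > 0 toward emitter).
Rearranging, u = v · (f₂ − f₀)/(f₂ + f₀) = 342 × -3360/68354 ≈ -16.8 m/s.
So the vehicle is moving at 16.8 m/s away from the emitter.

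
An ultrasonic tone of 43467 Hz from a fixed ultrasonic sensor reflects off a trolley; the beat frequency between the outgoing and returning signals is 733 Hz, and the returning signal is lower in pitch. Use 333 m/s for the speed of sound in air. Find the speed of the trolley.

2.83 m/s

Double Doppler shift off a moving reflector: f₂ = f₀ · (v + u)/(v − u) (u > 0 toward emitter).
Returning signal is lower, so f₂ = f₀ − Δf = 43467 − 733 = 42734 Hz.
Rearranging, u = v · (f₂ − f₀)/(f₂ + f₀) = 333 × -733/86201 ≈ -2.83 m/s.
So the trolley is moving at 2.83 m/s away from the emitter.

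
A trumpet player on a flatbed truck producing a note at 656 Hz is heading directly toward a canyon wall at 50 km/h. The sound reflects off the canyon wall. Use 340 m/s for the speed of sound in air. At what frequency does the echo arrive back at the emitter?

50 km/h = 13.89 m/s.
The canyon wall receives the sound from a moving source: f₁ = f₀ · v/(v − v_e) = 656 × 340/326.11 ≈ 684 Hz.
On the return leg the trumpet player on a flatbed truck is a moving observer: f₂ = f₁ · (v + v_e)/v = 684 × 353.89/340 ≈ 712 Hz.
Equivalently f₂ = f₀ · (v + v_e)/(v − v_e).

712 Hz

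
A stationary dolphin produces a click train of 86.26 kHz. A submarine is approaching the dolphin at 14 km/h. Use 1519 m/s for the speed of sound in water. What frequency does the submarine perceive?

86.5 kHz

14 km/h = 3.889 m/s.
Only the observer moves, toward the source, so f' = f · (v + v_o)/v.
f' = 86.26 × (1519 + 3.889)/1519 = 86.26 × 1522.9/1519 ≈ 86.5 kHz.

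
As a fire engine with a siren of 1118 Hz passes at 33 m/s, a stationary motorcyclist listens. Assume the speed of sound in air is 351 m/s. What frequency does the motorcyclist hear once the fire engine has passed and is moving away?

1022 Hz

Receding: f₂ = f · v/(v + v_s) = 1118 × 351/384 ≈ 1022 Hz.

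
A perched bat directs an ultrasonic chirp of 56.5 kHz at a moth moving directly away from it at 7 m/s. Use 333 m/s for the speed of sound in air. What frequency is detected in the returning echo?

At the moth (a moving observer), f₁ = f₀ · (v − u)/v = 56.5 × 326/333 ≈ 55.3 kHz.
The reflection then acts as a moving source: f₂ = f₁ · v/(v + u) ≈ 54.2 kHz.

54.2 kHz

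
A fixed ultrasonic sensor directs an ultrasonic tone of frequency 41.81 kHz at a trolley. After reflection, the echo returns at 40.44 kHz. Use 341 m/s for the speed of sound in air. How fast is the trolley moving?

5.7 m/s

Double Doppler shift off a moving reflector: f₂ = f₀ · (v + u)/(v − u) (u > 0 toward emitter).
Rearranging, u = v · (f₂ − f₀)/(f₂ + f₀) = 341 × -1.37/82.25 ≈ -5.7 m/s.
So the trolley is moving at 5.7 m/s away from the emitter.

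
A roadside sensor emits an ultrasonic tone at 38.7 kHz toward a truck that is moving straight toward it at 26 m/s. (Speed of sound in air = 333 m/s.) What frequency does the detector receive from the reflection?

45.3 kHz

The truck first receives the wave as a moving observer: f₁ = f₀ · (v + u)/v = 38.7 × (333 + 26)/333 ≈ 41.7 kHz.
The reflection then acts as a moving source: f₂ = f₁ · v/(v − u) ≈ 45.3 kHz.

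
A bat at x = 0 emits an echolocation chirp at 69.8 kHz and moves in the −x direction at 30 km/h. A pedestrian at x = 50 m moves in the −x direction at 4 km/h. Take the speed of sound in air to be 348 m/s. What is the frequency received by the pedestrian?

30 km/h = 8.333 m/s; 4 km/h = 1.111 m/s.
The observer lies on the +x side, so the source is heading away from the observer and the observer is heading toward the source.
Both move, so f' = f · (v + v_o)/(v + v_s).
f' = 69.8 × (348 + 1.111)/(348 + 8.333) = 69.8 × 349.11/356.33 ≈ 68.4 kHz.

68.4 kHz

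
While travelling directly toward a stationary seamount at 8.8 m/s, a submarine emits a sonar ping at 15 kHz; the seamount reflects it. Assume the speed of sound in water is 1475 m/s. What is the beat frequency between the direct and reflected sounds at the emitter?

180 Hz

The seamount receives the sound from a moving source: f₁ = f₀ · v/(v − v_e) = 15 × 1475/1466.2 ≈ 15.0900 kHz.
On the return leg the submarine is a moving observer: f₂ = f₁ · (v + v_e)/v = 15.0900 × 1483.8/1475 ≈ 15.1801 kHz.
Beat against the emitted tone (with f₀ = 15000 Hz): |f₂ − f₀| = 2v_e·f₀/(v − v_e) = 2 × 8.8 × 15000/1466.2 ≈ 180 Hz.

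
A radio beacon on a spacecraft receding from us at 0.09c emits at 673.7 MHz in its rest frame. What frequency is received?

Relativistic Doppler for frequency: f' = f₀ · √((1 − β)/(1 + β)).
f' = 673.7 × √(0.9100/1.0900) = 673.7 × 0.91371 ≈ 615.6 MHz.

615.6 MHz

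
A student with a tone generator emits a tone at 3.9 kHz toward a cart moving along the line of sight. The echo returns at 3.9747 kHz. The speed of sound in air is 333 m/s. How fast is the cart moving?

3.2 m/s

Double Doppler shift off a moving reflector: f₂ = f₀ · (v + u)/(v − u) (u > 0 toward emitter).
Rearranging, u = v · (f₂ − f₀)/(f₂ + f₀) = 333 × 0.0747/7.8747 ≈ 3.2 m/s.
So the cart is moving at 3.2 m/s toward the emitter.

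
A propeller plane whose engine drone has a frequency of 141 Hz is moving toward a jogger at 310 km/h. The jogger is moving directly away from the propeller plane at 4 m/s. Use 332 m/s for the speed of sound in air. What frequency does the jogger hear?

188 Hz

310 km/h = 86.11 m/s.
Both move, so f' = f · (v − v_o)/(v − v_s).
f' = 141 × (332 − 4)/(332 − 86.11) = 141 × 328/245.89 ≈ 188 Hz.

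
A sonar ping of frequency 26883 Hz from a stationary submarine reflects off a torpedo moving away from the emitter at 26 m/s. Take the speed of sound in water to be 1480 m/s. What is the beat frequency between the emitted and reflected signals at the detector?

At the torpedo (a moving observer), f₁ = f₀ · (v − u)/v = 26883 × 1454/1480 ≈ 26411 Hz.
On reflection it acts as a source moving away from the stationary detector: f₂ = f₁ · v/(v + u) = 26411 × 1480/1506 ≈ 25955 Hz.
Beat frequency: |f₂ − f₀| = 2u·f₀/(v + u) = 2 × 26 × 26883/1506 ≈ 928 Hz.

928 Hz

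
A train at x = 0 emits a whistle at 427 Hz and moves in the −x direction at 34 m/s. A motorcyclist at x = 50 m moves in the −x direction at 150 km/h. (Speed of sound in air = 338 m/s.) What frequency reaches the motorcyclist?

150 km/h = 41.67 m/s.
The observer lies on the +x side, so the source is heading away from the observer and the observer is heading toward the source.
Both move, so f' = f · (v + v_o)/(v + v_s).
f' = 427 × (338 + 41.67)/(338 + 34) = 427 × 379.67/372 ≈ 436 Hz.

436 Hz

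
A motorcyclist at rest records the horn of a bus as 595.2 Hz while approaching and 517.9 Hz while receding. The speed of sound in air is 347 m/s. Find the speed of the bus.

f₁/f₂ = (v + v_s)/(v − v_s), so v_s = v · (f₁ − f₂)/(f₁ + f₂).
v_s = 347 × (595.2 − 517.9)/(595.2 + 517.9) = 347 × 77.3/1113.1 ≈ 24.1 m/s.

24.1 m/s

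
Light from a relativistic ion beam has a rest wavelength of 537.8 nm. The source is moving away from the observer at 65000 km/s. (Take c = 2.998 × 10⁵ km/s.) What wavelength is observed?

670.3 nm

β = v/c = 65000/299800 = 0.2168.
Relativistic Doppler for wavelength: λ' = λ₀ · √((1 + β)/(1 − β)).
λ' = 537.8 × √(1.2168/0.7832) = 537.8 × 1.24646 ≈ 670.3 nm.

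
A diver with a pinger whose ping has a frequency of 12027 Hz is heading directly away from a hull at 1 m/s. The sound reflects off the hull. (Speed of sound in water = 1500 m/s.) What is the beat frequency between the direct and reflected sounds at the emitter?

16.0 Hz

The hull receives the sound from a moving source: f₁ = f₀ · v/(v + v_e) = 12027 × 1500/1501 ≈ 12018.99 Hz.
On the return leg the diver with a pinger is a moving observer: f₂ = f₁ · (v − v_e)/v = 12018.99 × 1499/1500 ≈ 12010.97 Hz.
Beat against the emitted tone: |f₂ − f₀| = 2v_e·f₀/(v + v_e) = 2 × 1 × 12027/1501 ≈ 16.0 Hz.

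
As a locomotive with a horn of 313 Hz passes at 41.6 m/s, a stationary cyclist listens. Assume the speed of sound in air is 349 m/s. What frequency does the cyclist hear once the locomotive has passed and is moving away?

Receding: f₂ = f · v/(v + v_s) = 313 × 349/390.6 ≈ 280 Hz.

280 Hz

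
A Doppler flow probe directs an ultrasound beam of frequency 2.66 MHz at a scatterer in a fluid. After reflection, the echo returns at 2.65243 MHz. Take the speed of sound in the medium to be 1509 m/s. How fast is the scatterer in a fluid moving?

2.15 m/s

Double Doppler shift off a moving reflector: f₂ = f₀ · (v + u)/(v − u) (u > 0 toward emitter).
Rearranging, u = v · (f₂ − f₀)/(f₂ + f₀) = 1509 × -0.00757/5.31243 ≈ -2.15 m/s.
So the scatterer in a fluid is moving at 2.15 m/s away from the emitter.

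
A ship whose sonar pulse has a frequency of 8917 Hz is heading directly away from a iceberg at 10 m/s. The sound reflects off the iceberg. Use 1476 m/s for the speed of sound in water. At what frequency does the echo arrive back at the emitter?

8797 Hz

The iceberg receives the sound from a moving source: f₁ = f₀ · v/(v + v_e) = 8917 × 1476/1486 ≈ 8857 Hz.
On the return leg the ship is a moving observer: f₂ = f₁ · (v − v_e)/v = 8857 × 1466/1476 ≈ 8797 Hz.
Equivalently f₂ = f₀ · (v − v_e)/(v + v_e).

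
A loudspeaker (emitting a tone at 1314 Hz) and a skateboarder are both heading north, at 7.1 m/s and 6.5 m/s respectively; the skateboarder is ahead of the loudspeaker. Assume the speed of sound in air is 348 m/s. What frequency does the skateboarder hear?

The skateboarder is ahead, so the loudspeaker is moving toward it while the skateboarder is moving away from the loudspeaker.
With source approaching and observer receding, f' = f · (v − v_o)/(v − v_s).
f' = 1314 × (348 − 6.5)/(348 − 7.1) = 1314 × 341.5/340.9 ≈ 1316 Hz.

1316 Hz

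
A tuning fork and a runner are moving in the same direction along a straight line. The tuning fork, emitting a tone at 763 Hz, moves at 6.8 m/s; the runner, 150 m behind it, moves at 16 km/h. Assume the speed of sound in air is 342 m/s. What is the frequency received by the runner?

758 Hz

16 km/h = 4.444 m/s.
The runner is behind, so the tuning fork is moving away from it while the runner is moving toward the tuning fork.
With source receding and observer approaching, f' = f · (v + v_o)/(v + v_s).
f' = 763 × (342 + 4.444)/(342 + 6.8) = 763 × 346.44/348.8 ≈ 758 Hz.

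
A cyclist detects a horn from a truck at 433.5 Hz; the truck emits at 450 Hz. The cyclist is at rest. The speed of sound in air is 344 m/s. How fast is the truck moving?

13.1 m/s

f' < f, so the truck is receding.
f' = f · v/(v + v_s) ⇒ v_s = v · |1 − f/f'|.
v_s = 344 × |1 − 450/433.5| = 344 × 0.03806 ≈ 13.1 m/s.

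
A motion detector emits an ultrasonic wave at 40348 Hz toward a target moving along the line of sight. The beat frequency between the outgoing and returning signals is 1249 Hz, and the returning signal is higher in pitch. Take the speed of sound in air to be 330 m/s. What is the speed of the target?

Double Doppler shift off a moving reflector: f₂ = f₀ · (v + u)/(v − u) (u > 0 toward emitter).
Returning signal is higher, so f₂ = f₀ + Δf = 40348 + 1249 = 41597 Hz.
Rearranging, u = v · (f₂ − f₀)/(f₂ + f₀) = 330 × 1249/81945 ≈ 5.0 m/s.
So the target is moving at 5.0 m/s toward the emitter.

5.0 m/s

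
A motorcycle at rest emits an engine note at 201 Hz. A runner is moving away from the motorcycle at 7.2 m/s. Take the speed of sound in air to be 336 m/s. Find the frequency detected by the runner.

Moving observer, stationary source: f' = f · (v − v_o)/v.
f' = 201 × (336 − 7.2)/336 = 201 × 328.8/336 ≈ 197 Hz.

197 Hz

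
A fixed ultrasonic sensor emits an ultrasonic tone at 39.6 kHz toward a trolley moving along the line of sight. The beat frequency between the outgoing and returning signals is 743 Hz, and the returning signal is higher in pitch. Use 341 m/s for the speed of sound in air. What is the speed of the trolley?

3.2 m/s

Double Doppler shift off a moving reflector: f₂ = f₀ · (v + u)/(v − u) (u > 0 toward emitter).
Returning signal is higher, so f₂ = f₀ + Δf = 39600 + 743 = 40343 Hz.
Rearranging, u = v · (f₂ − f₀)/(f₂ + f₀) = 341 × 743/79943 ≈ 3.2 m/s.
So the trolley is moving at 3.2 m/s toward the emitter.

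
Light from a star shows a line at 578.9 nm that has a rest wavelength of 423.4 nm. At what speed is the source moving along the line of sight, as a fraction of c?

0.303

λ'/λ₀ = 1.3673 > 1 (redshift), so the source is receding.
λ'/λ₀ = √((1 + β)/(1 − β)) for a receding source ⇒ β = (r² − 1)/(r² + 1) with r = λ'/λ₀.
β = (1.8694 − 1)/(1.8694 + 1) ≈ 0.303.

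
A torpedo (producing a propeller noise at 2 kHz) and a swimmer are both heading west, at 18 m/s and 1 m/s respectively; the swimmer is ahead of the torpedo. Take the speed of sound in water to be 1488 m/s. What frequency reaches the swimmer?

2.02 kHz

The swimmer is ahead, so the torpedo is moving toward it while the swimmer is moving away from the torpedo.
Both move, so f' = f · (v − v_o)/(v − v_s).
f' = 2 × (1488 − 1)/(1488 − 18) = 2 × 1487/1470 ≈ 2.02 kHz.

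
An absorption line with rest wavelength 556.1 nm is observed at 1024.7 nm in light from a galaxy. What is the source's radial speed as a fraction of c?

λ'/λ₀ = 1.8427 > 1 (redshift), so the source is receding.
λ'/λ₀ = √((1 + β)/(1 − β)) for a receding source ⇒ β = (r² − 1)/(r² + 1) with r = λ'/λ₀.
β = (3.3954 − 1)/(3.3954 + 1) ≈ 0.545.

0.545c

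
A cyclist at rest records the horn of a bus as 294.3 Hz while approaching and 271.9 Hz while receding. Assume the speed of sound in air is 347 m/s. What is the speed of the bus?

f₁/f₂ = (v + v_s)/(v − v_s), so v_s = v · (f₁ − f₂)/(f₁ + f₂).
v_s = 347 × (294.3 − 271.9)/(294.3 + 271.9) = 347 × 22.4/566.2 ≈ 13.7 m/s.

13.7 m/s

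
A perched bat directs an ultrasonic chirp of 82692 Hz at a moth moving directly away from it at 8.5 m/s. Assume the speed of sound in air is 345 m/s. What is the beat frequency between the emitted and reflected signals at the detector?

The moth first receives the wave as a moving observer: f₁ = f₀ · (v − u)/v = 82692 × (345 − 8.5)/345 ≈ 80655 Hz.
The reflection then acts as a moving source: f₂ = f₁ · v/(v + u) ≈ 78715 Hz.
Equivalently f₂ = f₀ · (v − u)/(v + u).
Beat frequency: |f₂ − f₀| = 2u·f₀/(v + u) = 2 × 8.5 × 82692/353.5 ≈ 3977 Hz.

3977 Hz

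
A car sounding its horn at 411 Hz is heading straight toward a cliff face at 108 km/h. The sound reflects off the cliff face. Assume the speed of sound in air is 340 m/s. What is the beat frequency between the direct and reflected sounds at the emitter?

80 Hz

108 km/h = 30 m/s.
The cliff face receives the sound from a moving source: f₁ = f₀ · v/(v − v_e) = 411 × 340/310 ≈ 450.8 Hz.
On the return leg the car is a moving observer: f₂ = f₁ · (v + v_e)/v = 450.8 × 370/340 ≈ 490.5 Hz.
Equivalently f₂ = f₀ · (v + v_e)/(v − v_e).
Beat against the emitted tone: |f₂ − f₀| = 2v_e·f₀/(v − v_e) = 2 × 30 × 411/310 ≈ 80 Hz.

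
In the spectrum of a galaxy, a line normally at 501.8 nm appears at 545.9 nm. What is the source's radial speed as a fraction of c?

0.084

λ'/λ₀ = 1.0879 > 1 (redshift), so the source is receding.
λ'/λ₀ = √((1 + β)/(1 − β)) for a receding source ⇒ β = (r² − 1)/(r² + 1) with r = λ'/λ₀.
β = (1.1835 − 1)/(1.1835 + 1) ≈ 0.084.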